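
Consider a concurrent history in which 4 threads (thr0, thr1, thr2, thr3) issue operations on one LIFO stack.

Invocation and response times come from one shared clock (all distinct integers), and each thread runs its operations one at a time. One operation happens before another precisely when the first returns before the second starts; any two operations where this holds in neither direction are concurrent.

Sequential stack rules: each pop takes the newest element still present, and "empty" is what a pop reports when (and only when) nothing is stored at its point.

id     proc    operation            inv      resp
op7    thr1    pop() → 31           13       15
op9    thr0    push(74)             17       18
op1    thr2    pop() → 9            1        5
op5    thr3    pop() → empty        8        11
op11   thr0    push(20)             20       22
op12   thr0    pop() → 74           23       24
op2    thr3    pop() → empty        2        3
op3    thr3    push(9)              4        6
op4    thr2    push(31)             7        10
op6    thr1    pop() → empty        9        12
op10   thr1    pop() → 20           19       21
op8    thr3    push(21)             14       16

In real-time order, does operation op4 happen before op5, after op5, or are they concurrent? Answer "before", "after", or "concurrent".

op4 spans [7,10], op5 spans [8,11]
the intervals overlap in both directions

concurrent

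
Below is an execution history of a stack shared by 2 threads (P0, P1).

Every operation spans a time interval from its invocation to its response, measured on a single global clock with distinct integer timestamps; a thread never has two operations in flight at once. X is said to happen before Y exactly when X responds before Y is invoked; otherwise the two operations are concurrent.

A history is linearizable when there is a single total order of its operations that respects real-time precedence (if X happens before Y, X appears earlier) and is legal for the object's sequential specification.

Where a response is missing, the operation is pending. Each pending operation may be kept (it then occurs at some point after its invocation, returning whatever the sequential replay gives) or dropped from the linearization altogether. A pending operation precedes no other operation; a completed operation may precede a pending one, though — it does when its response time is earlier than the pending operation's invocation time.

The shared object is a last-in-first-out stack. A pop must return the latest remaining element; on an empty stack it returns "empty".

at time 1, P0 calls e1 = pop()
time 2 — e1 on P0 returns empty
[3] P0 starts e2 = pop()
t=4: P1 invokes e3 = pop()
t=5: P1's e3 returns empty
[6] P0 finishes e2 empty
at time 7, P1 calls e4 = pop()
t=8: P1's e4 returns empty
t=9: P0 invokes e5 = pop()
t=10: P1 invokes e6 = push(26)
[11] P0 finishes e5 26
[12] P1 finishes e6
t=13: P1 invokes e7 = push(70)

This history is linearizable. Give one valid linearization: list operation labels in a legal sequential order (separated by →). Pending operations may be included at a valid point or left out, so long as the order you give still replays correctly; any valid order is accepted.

e1 → e2 → e3 → e4 → e6 → e5

after step 1 (e1 pop() → empty): stack <>
after step 2 (e2 pop() → empty): stack <>
after step 3 (e3 pop() → empty): stack <>
after step 4 (e4 pop() → empty): stack <>
after step 5 (e6 push(26)): stack <26>
after step 6 (e5 pop() → 26): stack <>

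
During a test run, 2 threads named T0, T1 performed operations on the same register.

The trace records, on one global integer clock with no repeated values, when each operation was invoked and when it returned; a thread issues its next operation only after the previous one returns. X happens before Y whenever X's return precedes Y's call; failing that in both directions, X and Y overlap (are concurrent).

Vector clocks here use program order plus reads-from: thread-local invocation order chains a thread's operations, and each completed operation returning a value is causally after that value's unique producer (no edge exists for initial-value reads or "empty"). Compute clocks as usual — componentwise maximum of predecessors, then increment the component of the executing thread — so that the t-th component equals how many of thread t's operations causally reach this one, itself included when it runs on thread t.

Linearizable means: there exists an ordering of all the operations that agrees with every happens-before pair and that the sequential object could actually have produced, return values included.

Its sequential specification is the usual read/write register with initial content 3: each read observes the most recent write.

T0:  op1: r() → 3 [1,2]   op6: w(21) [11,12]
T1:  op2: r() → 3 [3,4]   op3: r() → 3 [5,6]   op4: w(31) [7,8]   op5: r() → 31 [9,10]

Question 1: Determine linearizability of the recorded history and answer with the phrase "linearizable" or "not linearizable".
linearizable

witness order: op1, op2, op3, op4, op5, op6
1. op1 r() → 3, leaving value 3
2. op2 r() → 3, leaving value 3
3. op3 r() → 3, leaving value 3
4. op4 w(31), leaving value 31
5. op5 r() → 31, leaving value 31
6. op6 w(21), leaving value 21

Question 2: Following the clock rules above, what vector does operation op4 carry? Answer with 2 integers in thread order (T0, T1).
Answer: (0, 3)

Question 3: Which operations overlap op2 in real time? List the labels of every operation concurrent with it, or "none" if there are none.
Answer: none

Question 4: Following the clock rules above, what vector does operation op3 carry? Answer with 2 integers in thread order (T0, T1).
Answer: (0, 2)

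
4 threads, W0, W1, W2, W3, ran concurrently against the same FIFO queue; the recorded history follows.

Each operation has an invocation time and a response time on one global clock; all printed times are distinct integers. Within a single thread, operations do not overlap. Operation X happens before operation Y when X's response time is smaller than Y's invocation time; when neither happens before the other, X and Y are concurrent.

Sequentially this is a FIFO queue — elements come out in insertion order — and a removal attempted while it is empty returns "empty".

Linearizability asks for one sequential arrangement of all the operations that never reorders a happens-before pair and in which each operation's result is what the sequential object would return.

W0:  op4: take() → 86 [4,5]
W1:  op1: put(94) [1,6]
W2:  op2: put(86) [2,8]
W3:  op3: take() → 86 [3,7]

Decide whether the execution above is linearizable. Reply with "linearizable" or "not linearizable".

cut after 6 events: linearizable; cut after 7 events (op3 responds, time 7): not linearizable
no legal order exists: 6 real-time-consistent candidates over 3 completed FIFO queue operations, all rejected
every completion of the 1 pending operation (op2) was checked; none linearizes
e.g. op1, op3, op4 (pending dropped): illegal at step 2, since op3 take() → 86 cannot apply there
e.g. op1, op4, op3 (pending dropped): illegal at step 2, since op4 take() → 86 cannot apply there

not linearizable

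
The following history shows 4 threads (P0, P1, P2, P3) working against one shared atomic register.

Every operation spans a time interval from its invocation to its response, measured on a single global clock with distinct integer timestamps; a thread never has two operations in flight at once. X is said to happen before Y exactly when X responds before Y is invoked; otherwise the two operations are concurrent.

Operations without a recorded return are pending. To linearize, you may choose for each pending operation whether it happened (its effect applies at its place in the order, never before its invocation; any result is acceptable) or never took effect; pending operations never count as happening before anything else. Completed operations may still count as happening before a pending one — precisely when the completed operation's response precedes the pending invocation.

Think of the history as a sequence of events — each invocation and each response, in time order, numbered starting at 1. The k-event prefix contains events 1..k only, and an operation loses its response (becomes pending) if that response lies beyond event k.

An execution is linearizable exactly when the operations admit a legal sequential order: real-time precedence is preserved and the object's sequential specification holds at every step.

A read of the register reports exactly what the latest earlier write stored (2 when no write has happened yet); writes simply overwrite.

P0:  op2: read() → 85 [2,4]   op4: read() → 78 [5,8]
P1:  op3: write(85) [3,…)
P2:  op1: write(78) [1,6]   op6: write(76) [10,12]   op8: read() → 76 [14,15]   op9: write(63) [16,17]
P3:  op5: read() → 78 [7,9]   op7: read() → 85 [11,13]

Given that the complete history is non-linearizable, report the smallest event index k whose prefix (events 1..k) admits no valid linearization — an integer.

13

events 1..12 are linearizable; a witness order is op3, op2, op1, op4, op5, op6:
after step 1 (op3 write(85) (pending, included)): value 85
after step 2 (op2 read() → 85): value 85
after step 3 (op1 write(78)): value 78
after step 4 (op4 read() → 78): value 78
after step 5 (op5 read() → 78): value 78
after step 6 (op6 write(76)): value 76
once event 13 joins (op7's response, time 13), exhaustive search finds no witness
including or dropping the 1 pending operation (op3) in any combination fails
take op1, op2, op4, op5, op6, op7 (pending dropped): step 2 already fails, because op2 read() → 85 cannot occur there
take op1, op2, op4, op5, op7, op6 (pending dropped): step 2 already fails, because op2 read() → 85 cannot occur there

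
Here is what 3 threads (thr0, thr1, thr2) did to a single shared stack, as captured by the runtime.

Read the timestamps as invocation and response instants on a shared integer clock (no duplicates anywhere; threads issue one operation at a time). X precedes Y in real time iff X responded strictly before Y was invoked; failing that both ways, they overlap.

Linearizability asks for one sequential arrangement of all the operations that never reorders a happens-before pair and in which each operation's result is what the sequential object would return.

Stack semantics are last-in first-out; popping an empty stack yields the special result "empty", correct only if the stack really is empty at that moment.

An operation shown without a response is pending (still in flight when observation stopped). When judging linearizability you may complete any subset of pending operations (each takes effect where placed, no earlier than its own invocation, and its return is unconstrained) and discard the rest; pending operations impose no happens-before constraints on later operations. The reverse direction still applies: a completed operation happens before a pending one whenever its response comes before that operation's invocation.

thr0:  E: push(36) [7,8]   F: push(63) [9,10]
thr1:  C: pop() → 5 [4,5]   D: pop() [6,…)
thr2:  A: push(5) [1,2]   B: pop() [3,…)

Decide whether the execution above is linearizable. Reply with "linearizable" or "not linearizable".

a witness: A, C, B, D, E, F
after step 1 (A push(5)): stack <5>
after step 2 (C pop() → 5): stack <>
after step 3 (B pop() (pending, included)): stack <>
after step 4 (D pop() (pending, included)): stack <>
after step 5 (E push(36)): stack <36>
after step 6 (F push(63)): stack <36,63>

linearizable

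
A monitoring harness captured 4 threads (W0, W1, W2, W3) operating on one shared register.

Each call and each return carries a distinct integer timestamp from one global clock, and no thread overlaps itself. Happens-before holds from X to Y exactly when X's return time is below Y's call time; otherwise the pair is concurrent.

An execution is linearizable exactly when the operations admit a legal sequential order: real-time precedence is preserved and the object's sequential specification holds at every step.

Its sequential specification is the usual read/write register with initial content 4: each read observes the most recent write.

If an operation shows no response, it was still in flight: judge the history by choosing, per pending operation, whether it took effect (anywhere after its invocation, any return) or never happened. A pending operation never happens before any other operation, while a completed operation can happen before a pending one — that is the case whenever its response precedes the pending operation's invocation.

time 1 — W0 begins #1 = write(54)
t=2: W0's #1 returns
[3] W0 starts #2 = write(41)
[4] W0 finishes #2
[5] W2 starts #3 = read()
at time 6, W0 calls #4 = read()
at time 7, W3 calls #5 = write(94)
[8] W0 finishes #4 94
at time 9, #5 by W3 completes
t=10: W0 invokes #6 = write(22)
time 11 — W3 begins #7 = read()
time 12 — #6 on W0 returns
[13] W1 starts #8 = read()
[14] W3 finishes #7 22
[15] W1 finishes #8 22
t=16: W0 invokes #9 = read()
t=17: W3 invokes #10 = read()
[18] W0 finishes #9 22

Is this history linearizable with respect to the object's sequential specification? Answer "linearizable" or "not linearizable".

a witness: #1, #2, #3, #5, #4, #6, #7, #8, #9
after step 1 (#1 write(54)): value 54
after step 2 (#2 write(41)): value 41
after step 3 (#3 read() (pending, included)): value 41
after step 4 (#5 write(94)): value 94
after step 5 (#4 read() → 94): value 94
after step 6 (#6 write(22)): value 22
after step 7 (#7 read() → 22): value 22
after step 8 (#8 read() → 22): value 22
after step 9 (#9 read() → 22): value 22

linearizable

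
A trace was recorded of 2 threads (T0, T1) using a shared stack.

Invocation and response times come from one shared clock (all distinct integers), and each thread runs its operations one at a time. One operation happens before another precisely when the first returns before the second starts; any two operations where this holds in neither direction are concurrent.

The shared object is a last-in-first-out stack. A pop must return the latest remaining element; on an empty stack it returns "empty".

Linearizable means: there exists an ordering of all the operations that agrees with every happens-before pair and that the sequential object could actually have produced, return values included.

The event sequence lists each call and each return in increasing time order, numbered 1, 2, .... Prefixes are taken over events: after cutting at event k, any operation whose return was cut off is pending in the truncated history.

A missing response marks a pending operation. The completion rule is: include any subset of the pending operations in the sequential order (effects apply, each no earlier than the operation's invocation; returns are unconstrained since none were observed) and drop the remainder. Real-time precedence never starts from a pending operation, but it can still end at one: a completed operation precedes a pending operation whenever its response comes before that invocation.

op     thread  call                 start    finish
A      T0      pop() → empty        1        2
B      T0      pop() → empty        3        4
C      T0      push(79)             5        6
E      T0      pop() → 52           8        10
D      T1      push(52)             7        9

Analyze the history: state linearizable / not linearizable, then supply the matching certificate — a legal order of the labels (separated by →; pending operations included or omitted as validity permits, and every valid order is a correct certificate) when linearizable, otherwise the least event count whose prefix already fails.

after step 1 (A pop() → empty): stack <>
after step 2 (B pop() → empty): stack <>
after step 3 (C push(79)): stack <79>
after step 4 (D push(52)): stack <79,52>
after step 5 (E pop() → 52): stack <79>

linearizable — witness: A → B → C → D → E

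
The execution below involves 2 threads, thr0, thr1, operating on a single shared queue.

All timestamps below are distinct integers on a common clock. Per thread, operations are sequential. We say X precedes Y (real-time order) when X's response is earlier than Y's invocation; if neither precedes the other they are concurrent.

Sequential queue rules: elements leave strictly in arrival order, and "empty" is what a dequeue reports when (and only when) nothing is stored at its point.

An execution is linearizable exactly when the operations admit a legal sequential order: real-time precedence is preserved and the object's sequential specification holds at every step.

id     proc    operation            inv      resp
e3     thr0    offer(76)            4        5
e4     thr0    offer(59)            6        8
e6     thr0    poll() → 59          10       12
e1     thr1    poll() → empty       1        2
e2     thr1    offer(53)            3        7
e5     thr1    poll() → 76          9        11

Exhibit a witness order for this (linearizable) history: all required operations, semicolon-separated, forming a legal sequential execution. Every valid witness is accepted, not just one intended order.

e1; e3; e4; e2; e5; e6

1. e1 poll() → empty, leaving queue <>
2. e3 offer(76), leaving queue <76>
3. e4 offer(59), leaving queue <76,59>
4. e2 offer(53), leaving queue <76,59,53>
5. e5 poll() → 76, leaving queue <59,53>
6. e6 poll() → 59, leaving queue <53>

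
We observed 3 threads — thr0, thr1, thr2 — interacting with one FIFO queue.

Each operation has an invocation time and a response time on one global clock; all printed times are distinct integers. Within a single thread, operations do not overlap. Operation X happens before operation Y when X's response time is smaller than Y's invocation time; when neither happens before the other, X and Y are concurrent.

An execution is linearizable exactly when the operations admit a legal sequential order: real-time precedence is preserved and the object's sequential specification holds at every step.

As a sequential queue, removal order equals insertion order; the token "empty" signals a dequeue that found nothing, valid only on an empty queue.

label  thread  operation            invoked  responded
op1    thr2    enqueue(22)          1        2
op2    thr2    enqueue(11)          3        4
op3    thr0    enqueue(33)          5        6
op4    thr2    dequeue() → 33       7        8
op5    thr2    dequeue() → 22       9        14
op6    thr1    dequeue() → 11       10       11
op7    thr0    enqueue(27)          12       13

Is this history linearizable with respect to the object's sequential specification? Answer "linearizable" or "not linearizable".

not linearizable

prefix check: 1..7 passes, 1..8 fails once op4's time-8 response joins
the completed operations (4 total) allow one real-time order; the FIFO queue replay rejects it
take op1, op2, op3, op4: step 4 already fails, because op4 dequeue() → 33 cannot occur there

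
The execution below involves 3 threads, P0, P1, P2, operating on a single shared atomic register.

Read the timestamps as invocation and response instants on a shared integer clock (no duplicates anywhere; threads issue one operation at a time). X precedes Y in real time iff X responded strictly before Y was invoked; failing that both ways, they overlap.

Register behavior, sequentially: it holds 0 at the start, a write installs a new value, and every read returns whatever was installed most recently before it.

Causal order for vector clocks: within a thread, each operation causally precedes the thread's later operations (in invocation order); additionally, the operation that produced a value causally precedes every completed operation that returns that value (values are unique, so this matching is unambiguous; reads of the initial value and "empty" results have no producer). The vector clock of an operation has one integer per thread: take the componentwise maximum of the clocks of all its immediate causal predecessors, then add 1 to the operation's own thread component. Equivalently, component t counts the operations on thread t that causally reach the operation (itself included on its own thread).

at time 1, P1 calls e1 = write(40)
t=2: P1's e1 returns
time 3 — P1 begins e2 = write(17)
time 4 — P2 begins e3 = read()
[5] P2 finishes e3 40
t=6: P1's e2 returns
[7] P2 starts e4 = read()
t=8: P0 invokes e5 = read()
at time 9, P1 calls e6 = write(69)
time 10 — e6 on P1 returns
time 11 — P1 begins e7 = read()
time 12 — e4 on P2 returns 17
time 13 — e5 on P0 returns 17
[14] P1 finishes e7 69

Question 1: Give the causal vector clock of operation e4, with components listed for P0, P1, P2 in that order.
(0, 2, 2)

e1 (invocation 1): nothing precedes it; P1's component alone gives (0, 1, 0)
VC(e3, invoked at 4): max of VC(e1)=(0, 1, 0), then +1 on thread P2 → (0, 1, 1)
VC(e2, invoked at 3): max of VC(e1)=(0, 1, 0), then +1 on thread P1 → (0, 2, 0)
VC(e6, invoked at 9): max of VC(e2)=(0, 2, 0), then +1 on thread P1 → (0, 3, 0)
VC(e5, invoked at 8): max of VC(e2)=(0, 2, 0), then +1 on thread P0 → (1, 2, 0)
VC(e4, invoked at 7): max of VC(e2)=(0, 2, 0), VC(e3)=(0, 1, 1), then +1 on thread P2 → (0, 2, 2)
VC(e7, invoked at 11): max of VC(e6)=(0, 3, 0), then +1 on thread P1 → (0, 4, 0)
target: VC(e4) = (0, 2, 2)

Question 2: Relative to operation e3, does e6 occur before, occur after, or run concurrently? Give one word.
after

e6 spans [9,10], e3 spans [4,5]
resp(e3)=5 < inv(e6)=9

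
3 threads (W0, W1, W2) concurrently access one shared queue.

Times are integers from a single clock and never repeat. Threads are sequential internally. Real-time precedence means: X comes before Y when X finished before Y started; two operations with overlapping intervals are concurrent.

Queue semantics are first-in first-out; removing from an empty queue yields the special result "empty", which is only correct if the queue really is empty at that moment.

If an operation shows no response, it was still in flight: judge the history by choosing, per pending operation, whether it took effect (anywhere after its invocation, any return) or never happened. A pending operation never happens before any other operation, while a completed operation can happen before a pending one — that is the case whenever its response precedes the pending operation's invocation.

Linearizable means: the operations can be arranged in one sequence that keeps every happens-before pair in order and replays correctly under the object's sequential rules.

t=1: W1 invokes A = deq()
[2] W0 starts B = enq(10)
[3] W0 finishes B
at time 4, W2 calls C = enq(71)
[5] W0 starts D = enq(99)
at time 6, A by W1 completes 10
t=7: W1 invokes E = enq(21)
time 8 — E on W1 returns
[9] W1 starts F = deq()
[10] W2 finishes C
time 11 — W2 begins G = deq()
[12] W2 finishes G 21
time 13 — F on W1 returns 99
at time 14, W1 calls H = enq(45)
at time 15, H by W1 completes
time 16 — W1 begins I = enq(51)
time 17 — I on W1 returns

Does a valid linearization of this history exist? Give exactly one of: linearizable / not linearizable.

witness order: B, A, D, E, C, F, G, H, I
step 1: B enq(10) — queue <10>
step 2: A deq() → 10 — queue <>
step 3: D enq(99) (pending, included) — queue <99>
step 4: E enq(21) — queue <99,21>
step 5: C enq(71) — queue <99,21,71>
step 6: F deq() → 99 — queue <21,71>
step 7: G deq() → 21 — queue <71>
step 8: H enq(45) — queue <71,45>
step 9: I enq(51) — queue <71,45,51>

linearizable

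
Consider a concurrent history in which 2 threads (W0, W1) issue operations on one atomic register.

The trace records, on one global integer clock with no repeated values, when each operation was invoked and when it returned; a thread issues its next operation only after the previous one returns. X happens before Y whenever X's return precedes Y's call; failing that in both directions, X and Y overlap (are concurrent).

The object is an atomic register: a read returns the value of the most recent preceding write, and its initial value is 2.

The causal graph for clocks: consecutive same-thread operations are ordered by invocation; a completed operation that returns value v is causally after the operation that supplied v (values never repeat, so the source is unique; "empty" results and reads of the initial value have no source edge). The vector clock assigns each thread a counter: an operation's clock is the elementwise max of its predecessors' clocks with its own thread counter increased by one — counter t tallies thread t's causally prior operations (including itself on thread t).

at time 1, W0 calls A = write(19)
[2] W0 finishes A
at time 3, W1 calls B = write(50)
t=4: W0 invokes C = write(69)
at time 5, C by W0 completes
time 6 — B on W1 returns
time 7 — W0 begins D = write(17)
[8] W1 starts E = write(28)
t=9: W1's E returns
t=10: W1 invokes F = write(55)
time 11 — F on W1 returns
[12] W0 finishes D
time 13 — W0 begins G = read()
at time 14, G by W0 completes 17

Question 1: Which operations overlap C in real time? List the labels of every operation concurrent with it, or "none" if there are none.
Answer: B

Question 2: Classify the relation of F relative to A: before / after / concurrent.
Answer: after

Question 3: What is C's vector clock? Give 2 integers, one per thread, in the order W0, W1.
Answer: (2, 0)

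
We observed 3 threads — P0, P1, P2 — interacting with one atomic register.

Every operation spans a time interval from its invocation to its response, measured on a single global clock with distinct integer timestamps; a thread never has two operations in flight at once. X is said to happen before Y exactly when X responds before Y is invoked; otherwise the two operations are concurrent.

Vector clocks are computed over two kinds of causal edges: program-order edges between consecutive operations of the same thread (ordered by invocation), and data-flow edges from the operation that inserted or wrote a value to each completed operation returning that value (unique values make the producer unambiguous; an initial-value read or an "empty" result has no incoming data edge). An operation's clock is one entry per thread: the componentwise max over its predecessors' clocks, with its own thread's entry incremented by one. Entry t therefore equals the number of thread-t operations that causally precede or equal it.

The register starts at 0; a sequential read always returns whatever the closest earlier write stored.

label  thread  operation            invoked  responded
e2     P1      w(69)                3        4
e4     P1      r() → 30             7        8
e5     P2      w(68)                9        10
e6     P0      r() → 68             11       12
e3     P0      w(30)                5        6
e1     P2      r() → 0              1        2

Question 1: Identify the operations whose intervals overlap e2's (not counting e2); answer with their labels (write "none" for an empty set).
none

overlap test against e2 [3,4]: concurrent iff the interval meets 3..4
e1 [1,2]: before
e3 [5,6]: after
e4 [7,8]: after
e5 [9,10]: after
e6 [11,12]: after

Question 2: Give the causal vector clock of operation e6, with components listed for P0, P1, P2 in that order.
(2, 0, 2)

root op e1, invoked 1: fresh clock plus P2's own tick → (0, 0, 1)
root op e2, invoked 3: fresh clock plus P1's own tick → (0, 1, 0)
root op e3, invoked 5: fresh clock plus P0's own tick → (1, 0, 0)
invoked at 9, e5 merges VC(e1)=(0, 0, 1) and bumps P2's slot → (0, 0, 2)
invoked at 7, e4 merges VC(e2)=(0, 1, 0), VC(e3)=(1, 0, 0) and bumps P1's slot → (1, 2, 0)
invoked at 11, e6 merges VC(e3)=(1, 0, 0), VC(e5)=(0, 0, 2) and bumps P0's slot → (2, 0, 2)
target: VC(e6) = (2, 0, 2)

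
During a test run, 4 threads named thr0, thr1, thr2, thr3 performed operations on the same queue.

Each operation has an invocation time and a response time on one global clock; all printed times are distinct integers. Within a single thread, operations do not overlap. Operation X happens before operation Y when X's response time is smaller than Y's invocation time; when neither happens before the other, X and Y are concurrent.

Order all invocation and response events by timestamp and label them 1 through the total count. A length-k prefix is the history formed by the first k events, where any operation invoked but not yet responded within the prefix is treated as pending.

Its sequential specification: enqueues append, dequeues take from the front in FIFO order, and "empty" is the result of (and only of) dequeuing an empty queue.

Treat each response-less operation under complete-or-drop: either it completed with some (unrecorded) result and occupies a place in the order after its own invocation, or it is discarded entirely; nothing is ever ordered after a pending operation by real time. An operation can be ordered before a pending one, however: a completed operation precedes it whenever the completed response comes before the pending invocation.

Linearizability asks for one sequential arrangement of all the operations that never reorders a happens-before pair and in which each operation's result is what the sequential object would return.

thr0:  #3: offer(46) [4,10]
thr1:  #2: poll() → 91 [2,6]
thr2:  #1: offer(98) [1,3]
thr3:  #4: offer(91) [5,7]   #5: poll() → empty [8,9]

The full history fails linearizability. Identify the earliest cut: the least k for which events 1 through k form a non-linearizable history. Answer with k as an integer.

events 1..5 are still linearizable — one witness is #1:
1. #1 offer(98), leaving queue <98>
adding event 6 (#2 responds at 6) leaves no legal real-time order
no completion choice of the 2 pending operations (#3, #4) rescues it — every subset was tried
one such order, #1, #2 (pending dropped), breaks at step 2 where #2 poll() → 91 is illegal
one such order, #2, #1 (pending dropped), breaks at step 1 where #2 poll() → 91 is illegal

6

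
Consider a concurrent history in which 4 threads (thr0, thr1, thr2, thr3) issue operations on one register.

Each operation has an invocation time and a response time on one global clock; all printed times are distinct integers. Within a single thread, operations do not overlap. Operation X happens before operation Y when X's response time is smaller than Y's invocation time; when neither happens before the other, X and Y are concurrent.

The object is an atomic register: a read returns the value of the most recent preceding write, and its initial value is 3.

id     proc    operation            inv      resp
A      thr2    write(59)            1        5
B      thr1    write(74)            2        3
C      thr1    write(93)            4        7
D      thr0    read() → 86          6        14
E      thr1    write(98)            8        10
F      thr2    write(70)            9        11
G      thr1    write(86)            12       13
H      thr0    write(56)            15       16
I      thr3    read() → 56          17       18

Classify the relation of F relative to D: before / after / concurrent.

F spans [9,11], D spans [6,14]
the intervals overlap in both directions

concurrent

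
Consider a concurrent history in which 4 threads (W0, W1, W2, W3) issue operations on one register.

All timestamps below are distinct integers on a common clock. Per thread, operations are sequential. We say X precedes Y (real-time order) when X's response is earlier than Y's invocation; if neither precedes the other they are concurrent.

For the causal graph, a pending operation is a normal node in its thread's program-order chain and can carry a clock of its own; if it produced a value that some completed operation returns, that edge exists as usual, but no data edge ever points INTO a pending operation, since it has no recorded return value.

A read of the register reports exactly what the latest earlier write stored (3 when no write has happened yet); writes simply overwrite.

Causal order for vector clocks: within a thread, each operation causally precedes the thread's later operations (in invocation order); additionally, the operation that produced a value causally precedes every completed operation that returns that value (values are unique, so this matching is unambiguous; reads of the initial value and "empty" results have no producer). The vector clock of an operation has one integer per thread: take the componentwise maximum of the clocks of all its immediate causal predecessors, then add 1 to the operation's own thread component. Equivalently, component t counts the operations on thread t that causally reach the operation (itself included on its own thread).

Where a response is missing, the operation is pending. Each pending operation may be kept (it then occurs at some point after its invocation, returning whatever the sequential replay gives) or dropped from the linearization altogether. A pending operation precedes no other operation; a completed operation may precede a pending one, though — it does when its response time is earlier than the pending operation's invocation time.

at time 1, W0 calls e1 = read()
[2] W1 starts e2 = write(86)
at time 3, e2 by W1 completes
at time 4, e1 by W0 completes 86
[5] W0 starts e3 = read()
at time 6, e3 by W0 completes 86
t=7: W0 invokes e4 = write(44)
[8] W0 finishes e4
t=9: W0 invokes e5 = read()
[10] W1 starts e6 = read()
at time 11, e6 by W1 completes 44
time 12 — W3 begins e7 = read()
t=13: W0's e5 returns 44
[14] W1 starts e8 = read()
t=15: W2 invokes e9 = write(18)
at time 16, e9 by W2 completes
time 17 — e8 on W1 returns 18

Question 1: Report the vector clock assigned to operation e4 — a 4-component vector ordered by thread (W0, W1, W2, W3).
invoked at 12, e7 has no predecessors; its own W3 bump gives (0, 0, 0, 1)
invoked at 15, e9 has no predecessors; its own W2 bump gives (0, 0, 1, 0)
invoked at 2, e2 has no predecessors; its own W1 bump gives (0, 1, 0, 0)
e1 (invocation 1): componentwise max over VC(e2)=(0, 1, 0, 0), +1 at W0, giving (1, 1, 0, 0)
e3 (invocation 5): componentwise max over VC(e1)=(1, 1, 0, 0), VC(e2)=(0, 1, 0, 0), +1 at W0, giving (2, 1, 0, 0)
e4 (invocation 7): componentwise max over VC(e3)=(2, 1, 0, 0), +1 at W0, giving (3, 1, 0, 0)
e6 (invocation 10): componentwise max over VC(e2)=(0, 1, 0, 0), VC(e4)=(3, 1, 0, 0), +1 at W1, giving (3, 2, 0, 0)
e5 (invocation 9): componentwise max over VC(e4)=(3, 1, 0, 0), +1 at W0, giving (4, 1, 0, 0)
e8 (invocation 14): componentwise max over VC(e6)=(3, 2, 0, 0), VC(e9)=(0, 0, 1, 0), +1 at W1, giving (3, 3, 1, 0)
target: VC(e4) = (3, 1, 0, 0)

(3, 1, 0, 0)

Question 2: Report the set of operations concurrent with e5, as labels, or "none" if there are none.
concurrent with e5 ([9,13]): every op whose interval crosses 9..13
e1 [1,4]: before
e2 [2,3]: before
e3 [5,6]: before
e4 [7,8]: before
e6 [10,11]: concurrent
e7 [12,…): concurrent
e8 [14,17]: after
e9 [15,16]: after

e6, e7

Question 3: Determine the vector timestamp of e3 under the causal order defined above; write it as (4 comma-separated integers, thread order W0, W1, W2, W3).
VC(e7, invoked at 12): no causal predecessors; +1 on W3 → (0, 0, 0, 1)
VC(e9, invoked at 15): no causal predecessors; +1 on W2 → (0, 0, 1, 0)
VC(e2, invoked at 2): no causal predecessors; +1 on W1 → (0, 1, 0, 0)
VC(e1, invoked at 1): max of VC(e2)=(0, 1, 0, 0), then +1 on thread W0 → (1, 1, 0, 0)
VC(e3, invoked at 5): max of VC(e1)=(1, 1, 0, 0), VC(e2)=(0, 1, 0, 0), then +1 on thread W0 → (2, 1, 0, 0)
VC(e4, invoked at 7): max of VC(e3)=(2, 1, 0, 0), then +1 on thread W0 → (3, 1, 0, 0)
VC(e6, invoked at 10): max of VC(e2)=(0, 1, 0, 0), VC(e4)=(3, 1, 0, 0), then +1 on thread W1 → (3, 2, 0, 0)
VC(e5, invoked at 9): max of VC(e4)=(3, 1, 0, 0), then +1 on thread W0 → (4, 1, 0, 0)
VC(e8, invoked at 14): max of VC(e6)=(3, 2, 0, 0), VC(e9)=(0, 0, 1, 0), then +1 on thread W1 → (3, 3, 1, 0)
target: VC(e3) = (2, 1, 0, 0)

(2, 1, 0, 0)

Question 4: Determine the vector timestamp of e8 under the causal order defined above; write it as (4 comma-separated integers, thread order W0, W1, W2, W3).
root op e7, invoked 12: fresh clock plus W3's own tick → (0, 0, 0, 1)
root op e9, invoked 15: fresh clock plus W2's own tick → (0, 0, 1, 0)
root op e2, invoked 2: fresh clock plus W1's own tick → (0, 1, 0, 0)
invoked at 1, e1 merges VC(e2)=(0, 1, 0, 0) and bumps W0's slot → (1, 1, 0, 0)
invoked at 5, e3 merges VC(e1)=(1, 1, 0, 0), VC(e2)=(0, 1, 0, 0) and bumps W0's slot → (2, 1, 0, 0)
invoked at 7, e4 merges VC(e3)=(2, 1, 0, 0) and bumps W0's slot → (3, 1, 0, 0)
invoked at 10, e6 merges VC(e2)=(0, 1, 0, 0), VC(e4)=(3, 1, 0, 0) and bumps W1's slot → (3, 2, 0, 0)
invoked at 9, e5 merges VC(e4)=(3, 1, 0, 0) and bumps W0's slot → (4, 1, 0, 0)
invoked at 14, e8 merges VC(e6)=(3, 2, 0, 0), VC(e9)=(0, 0, 1, 0) and bumps W1's slot → (3, 3, 1, 0)
target: VC(e8) = (3, 3, 1, 0)

(3, 3, 1, 0)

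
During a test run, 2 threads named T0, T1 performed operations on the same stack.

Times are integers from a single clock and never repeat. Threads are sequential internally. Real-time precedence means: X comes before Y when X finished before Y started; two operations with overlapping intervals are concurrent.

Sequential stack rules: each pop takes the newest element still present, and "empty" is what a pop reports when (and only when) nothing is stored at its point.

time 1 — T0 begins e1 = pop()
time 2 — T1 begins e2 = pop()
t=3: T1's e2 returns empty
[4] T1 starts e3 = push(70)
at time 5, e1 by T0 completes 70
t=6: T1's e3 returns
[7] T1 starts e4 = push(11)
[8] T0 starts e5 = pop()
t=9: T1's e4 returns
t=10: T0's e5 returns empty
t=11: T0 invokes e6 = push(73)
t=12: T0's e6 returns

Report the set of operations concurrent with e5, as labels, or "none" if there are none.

e4

e5 spans [8,10]: anything still running between times 8 and 10 counts as concurrent
e1 [1,5]: before
e2 [2,3]: before
e3 [4,6]: before
e4 [7,9]: concurrent
e6 [11,12]: after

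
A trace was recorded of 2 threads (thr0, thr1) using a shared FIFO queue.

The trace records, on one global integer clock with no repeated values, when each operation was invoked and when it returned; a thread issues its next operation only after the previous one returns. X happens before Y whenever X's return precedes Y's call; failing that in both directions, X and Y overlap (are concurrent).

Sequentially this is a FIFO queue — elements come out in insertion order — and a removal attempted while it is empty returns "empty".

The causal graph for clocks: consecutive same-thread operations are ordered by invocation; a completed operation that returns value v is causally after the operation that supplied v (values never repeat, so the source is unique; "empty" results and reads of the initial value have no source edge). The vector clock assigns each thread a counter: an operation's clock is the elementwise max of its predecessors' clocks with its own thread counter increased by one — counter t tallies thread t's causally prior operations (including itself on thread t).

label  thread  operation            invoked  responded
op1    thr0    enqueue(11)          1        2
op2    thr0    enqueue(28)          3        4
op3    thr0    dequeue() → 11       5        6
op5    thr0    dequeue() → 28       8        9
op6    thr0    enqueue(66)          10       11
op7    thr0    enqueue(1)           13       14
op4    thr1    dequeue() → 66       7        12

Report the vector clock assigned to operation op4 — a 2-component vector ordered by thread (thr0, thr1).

(5, 1)

no predecessors for op1 (invoked 1): thr0 increments from zero → (1, 0)
from VC(op1)=(1, 0), op2 (invoked 3) maxes components and bumps thr0 → (2, 0)
from VC(op1)=(1, 0), VC(op2)=(2, 0), op3 (invoked 5) maxes components and bumps thr0 → (3, 0)
from VC(op2)=(2, 0), VC(op3)=(3, 0), op5 (invoked 8) maxes components and bumps thr0 → (4, 0)
from VC(op5)=(4, 0), op6 (invoked 10) maxes components and bumps thr0 → (5, 0)
from VC(op6)=(5, 0), op4 (invoked 7) maxes components and bumps thr1 → (5, 1)
from VC(op6)=(5, 0), op7 (invoked 13) maxes components and bumps thr0 → (6, 0)
target: VC(op4) = (5, 1)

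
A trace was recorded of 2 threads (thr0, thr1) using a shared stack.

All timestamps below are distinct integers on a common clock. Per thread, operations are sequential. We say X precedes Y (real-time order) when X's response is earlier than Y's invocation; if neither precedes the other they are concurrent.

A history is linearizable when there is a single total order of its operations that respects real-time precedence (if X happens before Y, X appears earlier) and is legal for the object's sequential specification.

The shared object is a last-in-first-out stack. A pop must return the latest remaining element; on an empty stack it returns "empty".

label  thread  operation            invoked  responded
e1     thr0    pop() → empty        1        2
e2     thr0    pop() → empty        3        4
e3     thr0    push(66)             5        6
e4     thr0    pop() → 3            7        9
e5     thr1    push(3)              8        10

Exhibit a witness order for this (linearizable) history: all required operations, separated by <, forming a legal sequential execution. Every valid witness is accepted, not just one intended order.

step 1: e1 pop() → empty — stack <>
step 2: e2 pop() → empty — stack <>
step 3: e3 push(66) — stack <66>
step 4: e5 push(3) — stack <66,3>
step 5: e4 pop() → 3 — stack <66>

e1 < e2 < e3 < e5 < e4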